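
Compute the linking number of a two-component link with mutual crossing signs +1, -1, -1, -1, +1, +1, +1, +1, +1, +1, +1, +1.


Step 1: Count positive crossings: 9
Step 2: Count negative crossings: 3
Step 3: Sum of signs = 9 - 3 = 6
Step 4: Linking number = sum/2 = 6/2 = 3

3


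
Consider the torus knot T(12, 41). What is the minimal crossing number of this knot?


For a torus knot T(p, q) with gcd(p,q)=1,
the crossing number is min(p*(q-1), q*(p-1)).
p*(q-1) = 12*40 = 480
q*(p-1) = 41*11 = 451
min(480, 451) = 451

451


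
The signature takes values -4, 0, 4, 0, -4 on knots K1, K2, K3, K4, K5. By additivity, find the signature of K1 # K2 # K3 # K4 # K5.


The signature is additive under connected sum.
signature(K1 # K2 # K3 # K4 # K5) = (-4) + (0) + (4) + (0) + (-4)
= -4

-4


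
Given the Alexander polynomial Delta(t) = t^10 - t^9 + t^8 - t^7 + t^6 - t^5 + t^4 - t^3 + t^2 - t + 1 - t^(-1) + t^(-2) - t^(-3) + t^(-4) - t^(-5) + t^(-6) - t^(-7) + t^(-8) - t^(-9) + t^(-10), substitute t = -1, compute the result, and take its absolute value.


Step 1: The polynomial has 21 terms with alternating signs, exponents from 10 down to -10.
Step 2: Substitute t = -1. The i-th term has coefficient (-1)^i and exponent (m-i),
  so its value is (-1)^i * (-1)^(m-i) = (-1)^m = 1 for every i.
Step 3: All 21 terms equal 1, so Delta(-1) = 21 * (1) = 21
Step 4: |Delta(-1)| = 21

21


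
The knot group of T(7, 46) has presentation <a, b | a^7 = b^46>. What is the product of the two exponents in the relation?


The relation is a^7 = b^46.
Product of exponents = 7 * 46
= 322

322


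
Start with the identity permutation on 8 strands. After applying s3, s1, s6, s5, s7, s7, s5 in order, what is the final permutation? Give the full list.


Starting with identity [1, 2, 3, 4, 5, 6, 7, 8].
Apply generators in sequence:
  After s3: [1, 2, 4, 3, 5, 6, 7, 8]
  After s1: [2, 1, 4, 3, 5, 6, 7, 8]
  After s6: [2, 1, 4, 3, 5, 7, 6, 8]
  After s5: [2, 1, 4, 3, 7, 5, 6, 8]
  After s7: [2, 1, 4, 3, 7, 5, 8, 6]
  After s7: [2, 1, 4, 3, 7, 5, 6, 8]
  After s5: [2, 1, 4, 3, 5, 7, 6, 8]
Final permutation: [2, 1, 4, 3, 5, 7, 6, 8]

[2, 1, 4, 3, 5, 7, 6, 8]


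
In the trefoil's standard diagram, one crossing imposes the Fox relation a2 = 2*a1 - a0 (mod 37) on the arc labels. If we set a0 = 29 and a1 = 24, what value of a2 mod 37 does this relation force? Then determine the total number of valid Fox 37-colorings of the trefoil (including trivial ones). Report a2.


Step 1: Apply the given crossing relation 2*a1 - a0 - a2 = 0 (mod 37).
  a2 = 2*a1 - a0 mod 37
  a2 = 2*24 - 29 mod 37
  a2 = 48 - 29 mod 37
  a2 = 19 mod 37 = 19
Step 2: The trefoil has determinant 3.
  Number of Fox p-colorings (p prime) is p^2 if p = 3, else p.
  Since 37 does not divide 3, only trivial (constant) colorings exist.
  (So the trial a0 = 29, a1 = 24 with a0 != a1 does NOT extend to a valid coloring of the whole trefoil: the other two crossing relations require 3*(a1 - a0) = 0 (mod 37), which fails.)
  Total colorings = 37
Step 3: a2 = 19, total Fox 37-colorings = 37

19


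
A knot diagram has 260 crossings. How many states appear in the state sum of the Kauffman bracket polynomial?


Each crossing contributes 2 choices (A-smoothing or B-smoothing).
Total states = 2^260 = 1852673427797059126777135760139006525652319754650249024631321344126610074238976

1852673427797059126777135760139006525652319754650249024631321344126610074238976


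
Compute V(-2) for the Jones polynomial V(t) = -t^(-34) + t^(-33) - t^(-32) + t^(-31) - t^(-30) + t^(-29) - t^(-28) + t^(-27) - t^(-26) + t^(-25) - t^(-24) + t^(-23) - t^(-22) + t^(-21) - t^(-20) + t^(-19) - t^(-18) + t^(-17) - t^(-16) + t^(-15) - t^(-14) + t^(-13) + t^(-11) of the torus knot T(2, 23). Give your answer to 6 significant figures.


Substituting t = -2 into V(t) = -t^(-34) + t^(-33) - t^(-32) + t^(-31) - t^(-30) + t^(-29) - t^(-28) + t^(-27) - t^(-26) + t^(-25) - t^(-24) + t^(-23) - t^(-22) + t^(-21) - t^(-20) + t^(-19) - t^(-18) + t^(-17) - t^(-16) + t^(-15) - t^(-14) + t^(-13) + t^(-11):
  (-)t^(-34) = -5.82077e-11
  (+)t^(-33) = -1.16415e-10
  (-)t^(-32) = -2.32831e-10
  (+)t^(-31) = -4.65661e-10
  (-)t^(-30) = -9.31323e-10
  (+)t^(-29) = -1.86265e-09
  (-)t^(-28) = -3.72529e-09
  (+)t^(-27) = -7.45058e-09
  (-)t^(-26) = -1.49012e-08
  (+)t^(-25) = -2.98023e-08
  (-)t^(-24) = -5.96046e-08
  (+)t^(-23) = -1.19209e-07
  (-)t^(-22) = -2.38419e-07
  (+)t^(-21) = -4.76837e-07
  (-)t^(-20) = -9.53674e-07
  (+)t^(-19) = -1.90735e-06
  (-)t^(-18) = -3.8147e-06
  (+)t^(-17) = -7.62939e-06
  (-)t^(-16) = -1.52588e-05
  (+)t^(-15) = -3.05176e-05
  (-)t^(-14) = -6.10352e-05
  (+)t^(-13) = -0.00012207
  (+)t^(-11) = -0.000488281
Sum = (-5.82077e-11) + (-1.16415e-10) + (-2.32831e-10) + (-4.65661e-10) + (-9.31323e-10) + (-1.86265e-09) + (-3.72529e-09) + (-7.45058e-09) + (-1.49012e-08) + (-2.98023e-08) + (-5.96046e-08) + (-1.19209e-07) + (-2.38419e-07) + (-4.76837e-07) + (-9.53674e-07) + (-1.90735e-06) + (-3.8147e-06) + (-7.62939e-06) + (-1.52588e-05) + (-3.05176e-05) + (-6.10352e-05) + (-0.00012207) + (-0.000488281)
= -0.0007324218168
Rounded to 6 significant figures: -0.000732422

-0.000732422


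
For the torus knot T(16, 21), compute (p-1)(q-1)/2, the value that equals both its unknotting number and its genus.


For a torus knot T(p,q), both the unknotting number and genus equal (p-1)(q-1)/2.
= (16-1)(21-1)/2
= 15*20/2
= 300/2 = 150

150


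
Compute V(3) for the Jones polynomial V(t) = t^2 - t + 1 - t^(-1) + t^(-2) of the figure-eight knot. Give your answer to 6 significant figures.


Substituting t = 3 into V(t) = t^2 - t + 1 - t^(-1) + t^(-2):
  (+)t^(2) = 9
  (-)t^(1) = -3
  (+)t^(0) = 1
  (-)t^(-1) = -0.333333
  (+)t^(-2) = 0.111111
Sum = (9) + (-3) + (1) + (-0.333333) + (0.111111)
= 6.777777778
Rounded to 6 significant figures: 6.77778

6.77778


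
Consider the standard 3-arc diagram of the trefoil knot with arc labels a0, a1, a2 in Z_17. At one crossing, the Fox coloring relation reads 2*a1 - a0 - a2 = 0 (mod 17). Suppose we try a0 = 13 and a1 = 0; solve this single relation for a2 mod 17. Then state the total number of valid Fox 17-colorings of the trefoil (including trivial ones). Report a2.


Step 1: Apply the given crossing relation 2*a1 - a0 - a2 = 0 (mod 17).
  a2 = 2*a1 - a0 mod 17
  a2 = 2*0 - 13 mod 17
  a2 = 0 - 13 mod 17
  a2 = -13 mod 17 = 4
Step 2: The trefoil has determinant 3.
  Number of Fox p-colorings (p prime) is p^2 if p = 3, else p.
  Since 17 does not divide 3, only trivial (constant) colorings exist.
  (So the trial a0 = 13, a1 = 0 with a0 != a1 does NOT extend to a valid coloring of the whole trefoil: the other two crossing relations require 3*(a1 - a0) = 0 (mod 17), which fails.)
  Total colorings = 17
Step 3: a2 = 4, total Fox 17-colorings = 17

4


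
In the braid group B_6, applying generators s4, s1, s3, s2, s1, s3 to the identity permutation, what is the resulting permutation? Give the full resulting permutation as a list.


Starting with identity [1, 2, 3, 4, 5, 6].
Apply generators in sequence:
  After s4: [1, 2, 3, 5, 4, 6]
  After s1: [2, 1, 3, 5, 4, 6]
  After s3: [2, 1, 5, 3, 4, 6]
  After s2: [2, 5, 1, 3, 4, 6]
  After s1: [5, 2, 1, 3, 4, 6]
  After s3: [5, 2, 3, 1, 4, 6]
Final permutation: [5, 2, 3, 1, 4, 6]

[5, 2, 3, 1, 4, 6]


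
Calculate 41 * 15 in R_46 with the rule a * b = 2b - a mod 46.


41 * 15 = 2*15 - 41 mod 46
= 30 - 41 mod 46
= -11 mod 46 = 35

35


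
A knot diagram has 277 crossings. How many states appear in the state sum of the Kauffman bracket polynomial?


Each crossing contributes 2 choices (A-smoothing or B-smoothing).
Total states = 2^277 = 242833611528216133864932738352939863330300854881517440156476551217363035650651062272

242833611528216133864932738352939863330300854881517440156476551217363035650651062272


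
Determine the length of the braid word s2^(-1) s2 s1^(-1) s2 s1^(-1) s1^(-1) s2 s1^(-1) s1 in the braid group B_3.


The word length counts the number of generators (including inverses).
Listing each generator: s2^(-1), s2, s1^(-1), s2, s1^(-1), s1^(-1), s2, s1^(-1), s1
There are 9 generators in this braid word.

9


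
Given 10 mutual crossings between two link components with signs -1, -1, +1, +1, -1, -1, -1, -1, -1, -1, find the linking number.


Step 1: Count positive crossings: 2
Step 2: Count negative crossings: 8
Step 3: Sum of signs = 2 - 8 = -6
Step 4: Linking number = sum/2 = -6/2 = -3

-3


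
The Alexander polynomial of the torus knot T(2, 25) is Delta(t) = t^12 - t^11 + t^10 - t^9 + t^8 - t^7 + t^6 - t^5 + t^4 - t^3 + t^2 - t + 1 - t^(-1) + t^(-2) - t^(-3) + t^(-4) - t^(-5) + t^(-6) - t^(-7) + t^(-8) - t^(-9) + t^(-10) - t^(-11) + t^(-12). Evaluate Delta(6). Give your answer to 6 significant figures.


Substituting t = 6 into Delta(t) = t^12 - t^11 + t^10 - t^9 + t^8 - t^7 + t^6 - t^5 + t^4 - t^3 + t^2 - t + 1 - t^(-1) + t^(-2) - t^(-3) + t^(-4) - t^(-5) + t^(-6) - t^(-7) + t^(-8) - t^(-9) + t^(-10) - t^(-11) + t^(-12):
Term values: (2176782336) + (-362797056) + (60466176) + (-10077696) + (1679616) + (-279936) + (46656) + (-7776) + (1296) + (-216) + (36) + (-6) + (1) + (-0.166667) + (0.0277778) + (-0.00462963) + (0.000771605) + (-0.000128601) + (2.14335e-05) + (-3.57225e-06) + (5.95374e-07) + (-9.9229e-08) + (1.65382e-08) + (-2.75636e-09) + (4.59394e-10)
Sum = 1865813431
Rounded to 6 significant figures: 1.86581e+09

1.86581e+09


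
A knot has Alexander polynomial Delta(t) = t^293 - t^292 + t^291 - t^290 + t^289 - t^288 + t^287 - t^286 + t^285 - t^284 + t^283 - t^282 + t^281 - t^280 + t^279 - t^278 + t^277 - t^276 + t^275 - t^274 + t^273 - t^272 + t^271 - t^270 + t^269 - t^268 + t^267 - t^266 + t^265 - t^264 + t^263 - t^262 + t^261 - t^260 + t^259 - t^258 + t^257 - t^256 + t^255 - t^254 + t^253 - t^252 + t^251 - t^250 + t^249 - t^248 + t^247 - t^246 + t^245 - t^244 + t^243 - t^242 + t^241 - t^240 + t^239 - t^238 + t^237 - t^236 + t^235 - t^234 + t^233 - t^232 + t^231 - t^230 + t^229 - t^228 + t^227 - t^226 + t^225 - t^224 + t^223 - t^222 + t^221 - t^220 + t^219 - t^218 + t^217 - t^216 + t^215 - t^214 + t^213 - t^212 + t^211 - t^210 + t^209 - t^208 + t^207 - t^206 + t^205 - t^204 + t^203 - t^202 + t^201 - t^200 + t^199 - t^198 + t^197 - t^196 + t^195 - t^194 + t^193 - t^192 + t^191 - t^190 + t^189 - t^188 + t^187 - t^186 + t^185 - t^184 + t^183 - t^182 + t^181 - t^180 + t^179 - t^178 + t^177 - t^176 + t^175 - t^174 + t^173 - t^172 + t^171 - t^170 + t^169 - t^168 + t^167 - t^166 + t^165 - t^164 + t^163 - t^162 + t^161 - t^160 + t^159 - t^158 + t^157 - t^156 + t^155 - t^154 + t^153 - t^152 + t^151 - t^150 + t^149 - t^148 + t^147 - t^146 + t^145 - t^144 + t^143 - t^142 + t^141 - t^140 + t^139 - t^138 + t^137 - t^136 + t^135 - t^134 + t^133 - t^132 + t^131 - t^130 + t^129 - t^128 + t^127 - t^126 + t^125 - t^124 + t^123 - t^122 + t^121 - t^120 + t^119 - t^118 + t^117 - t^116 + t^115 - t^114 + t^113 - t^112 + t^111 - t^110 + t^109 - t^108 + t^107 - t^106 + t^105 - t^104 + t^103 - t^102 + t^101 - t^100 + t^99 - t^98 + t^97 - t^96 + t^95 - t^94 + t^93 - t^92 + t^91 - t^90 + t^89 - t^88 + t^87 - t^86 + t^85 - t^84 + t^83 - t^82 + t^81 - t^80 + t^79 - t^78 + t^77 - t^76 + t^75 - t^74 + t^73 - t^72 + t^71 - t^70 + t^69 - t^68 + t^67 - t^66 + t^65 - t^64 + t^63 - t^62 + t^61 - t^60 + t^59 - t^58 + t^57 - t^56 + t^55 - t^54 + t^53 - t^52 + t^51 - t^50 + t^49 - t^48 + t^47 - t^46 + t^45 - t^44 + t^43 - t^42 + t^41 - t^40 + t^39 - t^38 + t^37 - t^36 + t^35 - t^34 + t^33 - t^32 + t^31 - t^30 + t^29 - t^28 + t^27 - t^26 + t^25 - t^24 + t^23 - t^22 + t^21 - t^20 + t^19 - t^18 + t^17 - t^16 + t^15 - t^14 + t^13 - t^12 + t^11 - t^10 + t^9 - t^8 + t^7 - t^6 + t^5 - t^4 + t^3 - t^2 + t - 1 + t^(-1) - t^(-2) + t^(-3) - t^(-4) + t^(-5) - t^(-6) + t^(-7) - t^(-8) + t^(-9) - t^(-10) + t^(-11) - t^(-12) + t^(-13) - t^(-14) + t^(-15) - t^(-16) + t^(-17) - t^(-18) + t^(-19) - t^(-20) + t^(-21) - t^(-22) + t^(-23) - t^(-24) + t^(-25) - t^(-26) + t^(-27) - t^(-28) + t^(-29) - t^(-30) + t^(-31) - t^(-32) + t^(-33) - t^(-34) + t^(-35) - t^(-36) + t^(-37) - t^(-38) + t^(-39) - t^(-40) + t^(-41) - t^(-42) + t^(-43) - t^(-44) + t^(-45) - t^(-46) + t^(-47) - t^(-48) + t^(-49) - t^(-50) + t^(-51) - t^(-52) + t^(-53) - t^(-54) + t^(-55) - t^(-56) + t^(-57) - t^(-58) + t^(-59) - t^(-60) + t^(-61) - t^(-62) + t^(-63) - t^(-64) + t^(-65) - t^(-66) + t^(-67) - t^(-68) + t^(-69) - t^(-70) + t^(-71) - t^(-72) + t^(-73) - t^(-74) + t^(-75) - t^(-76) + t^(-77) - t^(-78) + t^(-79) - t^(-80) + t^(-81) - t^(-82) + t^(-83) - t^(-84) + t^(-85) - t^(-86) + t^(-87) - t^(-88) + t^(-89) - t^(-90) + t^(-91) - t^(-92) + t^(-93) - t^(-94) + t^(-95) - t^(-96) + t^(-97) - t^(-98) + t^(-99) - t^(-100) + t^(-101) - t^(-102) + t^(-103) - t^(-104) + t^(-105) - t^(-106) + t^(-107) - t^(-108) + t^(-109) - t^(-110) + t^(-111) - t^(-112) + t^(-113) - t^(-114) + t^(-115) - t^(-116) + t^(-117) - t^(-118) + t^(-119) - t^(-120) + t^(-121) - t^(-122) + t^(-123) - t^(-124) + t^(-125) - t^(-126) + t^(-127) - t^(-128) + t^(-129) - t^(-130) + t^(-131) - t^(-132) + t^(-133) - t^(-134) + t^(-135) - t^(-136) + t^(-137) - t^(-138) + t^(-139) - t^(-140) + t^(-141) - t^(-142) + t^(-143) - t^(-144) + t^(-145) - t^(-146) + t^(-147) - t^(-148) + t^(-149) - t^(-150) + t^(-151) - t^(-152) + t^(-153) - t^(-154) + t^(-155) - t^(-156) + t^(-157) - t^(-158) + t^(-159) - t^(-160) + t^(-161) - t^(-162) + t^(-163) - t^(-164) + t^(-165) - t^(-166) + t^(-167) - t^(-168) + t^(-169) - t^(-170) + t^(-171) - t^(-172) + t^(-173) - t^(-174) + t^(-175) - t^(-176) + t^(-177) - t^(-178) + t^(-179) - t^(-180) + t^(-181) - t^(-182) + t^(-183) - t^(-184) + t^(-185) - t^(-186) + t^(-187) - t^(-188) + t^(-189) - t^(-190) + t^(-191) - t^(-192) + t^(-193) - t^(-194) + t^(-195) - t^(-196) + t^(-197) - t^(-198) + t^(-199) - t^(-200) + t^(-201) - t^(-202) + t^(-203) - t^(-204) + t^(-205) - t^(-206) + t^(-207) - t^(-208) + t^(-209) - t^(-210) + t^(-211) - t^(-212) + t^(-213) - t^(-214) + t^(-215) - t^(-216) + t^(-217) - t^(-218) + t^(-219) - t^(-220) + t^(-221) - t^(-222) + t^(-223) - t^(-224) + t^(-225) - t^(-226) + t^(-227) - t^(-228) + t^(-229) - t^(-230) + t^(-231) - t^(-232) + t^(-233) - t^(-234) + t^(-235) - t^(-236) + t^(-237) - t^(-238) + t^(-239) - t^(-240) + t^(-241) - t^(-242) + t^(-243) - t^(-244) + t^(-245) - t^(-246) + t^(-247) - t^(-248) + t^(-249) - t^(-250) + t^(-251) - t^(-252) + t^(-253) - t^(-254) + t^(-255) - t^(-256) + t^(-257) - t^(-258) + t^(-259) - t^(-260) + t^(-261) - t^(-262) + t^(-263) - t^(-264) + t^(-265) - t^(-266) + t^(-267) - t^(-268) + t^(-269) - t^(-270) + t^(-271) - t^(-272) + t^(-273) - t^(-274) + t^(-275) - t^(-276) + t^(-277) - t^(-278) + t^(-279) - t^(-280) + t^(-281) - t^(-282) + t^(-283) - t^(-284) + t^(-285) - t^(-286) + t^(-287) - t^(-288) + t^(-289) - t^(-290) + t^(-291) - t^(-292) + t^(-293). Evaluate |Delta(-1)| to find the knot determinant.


Step 1: The polynomial has 587 terms with alternating signs, exponents from 293 down to -293.
Step 2: Substitute t = -1. The i-th term has coefficient (-1)^i and exponent (m-i),
  so its value is (-1)^i * (-1)^(m-i) = (-1)^m = -1 for every i.
Step 3: All 587 terms equal -1, so Delta(-1) = 587 * (-1) = -587
Step 4: |Delta(-1)| = 587

587


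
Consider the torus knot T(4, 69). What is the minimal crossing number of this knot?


For a torus knot T(p, q) with gcd(p,q)=1,
the crossing number is min(p*(q-1), q*(p-1)).
p*(q-1) = 4*68 = 272
q*(p-1) = 69*3 = 207
min(272, 207) = 207

207


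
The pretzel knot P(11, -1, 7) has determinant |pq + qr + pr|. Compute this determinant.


Step 1: Compute pq + qr + pr.
pq = 11*(-1) = -11
qr = (-1)*7 = -7
pr = 11*7 = 77
pq + qr + pr = -11 + (-7) + 77 = 59
Step 2: Take absolute value.
det(P(11,-1,7)) = |59| = 59

59


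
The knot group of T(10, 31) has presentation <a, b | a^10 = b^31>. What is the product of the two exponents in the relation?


The relation is a^10 = b^31.
Product of exponents = 10 * 31
= 310

310


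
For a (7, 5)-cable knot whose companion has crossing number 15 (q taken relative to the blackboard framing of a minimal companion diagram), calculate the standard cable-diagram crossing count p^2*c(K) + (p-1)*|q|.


Step 1: Each of the c(K) crossings of the companion diagram becomes p*p = p^2 crossings among the p parallel strands, and each of the |q| twists s_1 s_2 ... s_(p-1) adds (p-1) crossings.
  Crossings = p^2 * c(K) + (p-1)*|q|
Step 2: = 7^2 * 15 + (7-1)*5
Step 3: = 49*15 + 6*5
Step 4: = 735 + 30 = 765

765


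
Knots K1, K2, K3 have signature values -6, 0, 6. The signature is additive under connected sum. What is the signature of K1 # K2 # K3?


The signature is additive under connected sum.
signature(K1 # K2 # K3) = (-6) + (0) + (6)
= 0

0


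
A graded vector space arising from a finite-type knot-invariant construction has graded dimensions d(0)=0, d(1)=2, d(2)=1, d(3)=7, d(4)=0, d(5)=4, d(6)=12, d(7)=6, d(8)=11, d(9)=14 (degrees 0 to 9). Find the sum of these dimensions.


Total dimension = d(0) + d(1) + ... + d(9)
= 0 + 2 + 1 + 7 + 0 + 4 + 12 + 6 + 11 + 14
= 57

57


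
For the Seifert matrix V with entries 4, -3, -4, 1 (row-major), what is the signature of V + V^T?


Step 1: V + V^T = [[8, -7], [-7, 2]]
Step 2: trace = 10, det = -33
Step 3: Discriminant = 10^2 - 4*(-33) = 232
Step 4: Eigenvalues: 12.6158, -2.61577
Step 5: Signature = (# positive eigenvalues) - (# negative eigenvalues) = 0

0


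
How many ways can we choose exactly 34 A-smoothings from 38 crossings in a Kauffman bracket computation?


We choose which 34 of 38 crossings get A-smoothings.
C(38, 34) = 38! / (34! * 4!)
= 73815

73815


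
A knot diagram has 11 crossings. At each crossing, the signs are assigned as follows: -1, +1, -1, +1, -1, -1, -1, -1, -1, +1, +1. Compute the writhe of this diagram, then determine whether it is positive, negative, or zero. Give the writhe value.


Step 1: Count positive crossings (+1).
Positive crossings: 4
Step 2: Count negative crossings (-1).
Negative crossings: 7
Step 3: Writhe = (positive) - (negative)
w = 4 - 7 = -3
Step 4: |w| = 3, and w is negative

-3


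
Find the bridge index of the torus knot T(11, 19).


The bridge number of T(p,q) is min(p,q).
min(11, 19) = 11

11


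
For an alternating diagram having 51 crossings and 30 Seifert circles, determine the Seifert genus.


For alternating knots, g = (c - s + 1)/2.
= (51 - 30 + 1)/2
= 22/2 = 11

11


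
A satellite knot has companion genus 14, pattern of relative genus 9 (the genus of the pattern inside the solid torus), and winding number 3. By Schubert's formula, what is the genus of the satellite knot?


Schubert: g(satellite) = g_rel(pattern) + |winding| * g(companion),
where g_rel(pattern) is the genus of the pattern relative to the solid torus.
= 9 + 3 * 14
= 9 + 42 = 51

51


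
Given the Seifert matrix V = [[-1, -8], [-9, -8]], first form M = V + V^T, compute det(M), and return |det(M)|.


Step 1: Form V + V^T where V = [[-1, -8], [-9, -8]]
  V^T = [[-1, -9], [-8, -8]]
  V + V^T = [[-2, -17], [-17, -16]]
Step 2: det(V + V^T) = (-2)*(-16) - (-17)*(-17)
  = 32 - 289 = -257
Step 3: Knot determinant = |det(V + V^T)| = |-257| = 257

257


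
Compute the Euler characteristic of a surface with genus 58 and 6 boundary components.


chi = 2 - 2g - b
= 2 - 2*58 - 6
= 2 - 116 - 6 = -120

-120


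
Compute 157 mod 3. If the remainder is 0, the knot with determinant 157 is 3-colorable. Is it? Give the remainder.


Step 1: A knot is p-colorable if and only if p divides its determinant.
Step 2: Compute 157 mod 3.
157 = 52 * 3 + 1
Step 3: 157 mod 3 = 1
Step 4: The knot is 3-colorable: no

1


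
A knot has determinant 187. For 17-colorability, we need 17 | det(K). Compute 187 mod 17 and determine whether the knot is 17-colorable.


Step 1: A knot is p-colorable if and only if p divides its determinant.
Step 2: Compute 187 mod 17.
187 = 11 * 17 + 0
Step 3: 187 mod 17 = 0
Step 4: The knot is 17-colorable: yes

0


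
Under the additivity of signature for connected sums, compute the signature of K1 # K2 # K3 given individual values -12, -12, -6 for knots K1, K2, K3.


The signature is additive under connected sum.
signature(K1 # K2 # K3) = (-12) + (-12) + (-6)
= -30

-30


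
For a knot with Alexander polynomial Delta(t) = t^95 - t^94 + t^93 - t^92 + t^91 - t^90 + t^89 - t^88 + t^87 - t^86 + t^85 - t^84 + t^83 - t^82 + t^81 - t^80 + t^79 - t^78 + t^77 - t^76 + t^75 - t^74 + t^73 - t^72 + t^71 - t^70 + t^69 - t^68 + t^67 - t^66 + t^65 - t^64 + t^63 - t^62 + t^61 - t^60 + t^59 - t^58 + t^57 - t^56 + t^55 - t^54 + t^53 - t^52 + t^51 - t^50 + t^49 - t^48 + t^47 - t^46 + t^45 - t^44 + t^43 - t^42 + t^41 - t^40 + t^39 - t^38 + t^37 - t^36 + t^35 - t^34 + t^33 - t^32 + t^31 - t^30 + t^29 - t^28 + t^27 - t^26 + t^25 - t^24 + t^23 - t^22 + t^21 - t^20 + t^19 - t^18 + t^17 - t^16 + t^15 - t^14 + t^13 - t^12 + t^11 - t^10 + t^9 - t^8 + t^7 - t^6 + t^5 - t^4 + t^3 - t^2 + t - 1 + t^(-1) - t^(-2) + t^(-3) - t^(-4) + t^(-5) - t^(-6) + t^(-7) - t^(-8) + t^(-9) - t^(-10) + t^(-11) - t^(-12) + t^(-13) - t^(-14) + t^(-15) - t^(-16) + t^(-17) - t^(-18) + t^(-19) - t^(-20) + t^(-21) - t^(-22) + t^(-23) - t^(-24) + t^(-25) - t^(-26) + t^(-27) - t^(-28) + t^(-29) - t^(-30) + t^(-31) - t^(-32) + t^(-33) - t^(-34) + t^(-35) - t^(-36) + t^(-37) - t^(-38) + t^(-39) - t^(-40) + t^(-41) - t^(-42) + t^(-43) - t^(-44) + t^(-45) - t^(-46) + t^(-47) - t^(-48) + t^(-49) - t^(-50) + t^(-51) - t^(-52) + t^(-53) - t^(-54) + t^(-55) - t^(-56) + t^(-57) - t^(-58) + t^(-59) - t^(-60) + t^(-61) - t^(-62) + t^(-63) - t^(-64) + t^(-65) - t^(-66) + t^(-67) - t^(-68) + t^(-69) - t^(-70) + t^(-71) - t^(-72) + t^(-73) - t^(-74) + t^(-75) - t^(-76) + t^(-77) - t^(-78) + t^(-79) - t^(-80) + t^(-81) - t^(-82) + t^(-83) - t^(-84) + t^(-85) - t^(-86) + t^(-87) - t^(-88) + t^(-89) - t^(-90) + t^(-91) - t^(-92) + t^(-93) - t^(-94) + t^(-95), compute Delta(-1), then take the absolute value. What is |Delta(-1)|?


Step 1: The polynomial has 191 terms with alternating signs, exponents from 95 down to -95.
Step 2: Substitute t = -1. The i-th term has coefficient (-1)^i and exponent (m-i),
  so its value is (-1)^i * (-1)^(m-i) = (-1)^m = -1 for every i.
Step 3: All 191 terms equal -1, so Delta(-1) = 191 * (-1) = -191
Step 4: |Delta(-1)| = 191

191


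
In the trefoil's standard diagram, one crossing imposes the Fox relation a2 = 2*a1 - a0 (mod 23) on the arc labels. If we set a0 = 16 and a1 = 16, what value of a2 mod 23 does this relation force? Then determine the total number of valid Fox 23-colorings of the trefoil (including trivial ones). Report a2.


Step 1: Apply the given crossing relation 2*a1 - a0 - a2 = 0 (mod 23).
  a2 = 2*a1 - a0 mod 23
  a2 = 2*16 - 16 mod 23
  a2 = 32 - 16 mod 23
  a2 = 16 mod 23 = 16
Step 2: The trefoil has determinant 3.
  Number of Fox p-colorings (p prime) is p^2 if p = 3, else p.
  Since 23 does not divide 3, only trivial (constant) colorings exist.
  (Here a0 = a1 = a2 = 16, the constant coloring, which is valid.)
  Total colorings = 23
Step 3: a2 = 16, total Fox 23-colorings = 23

16


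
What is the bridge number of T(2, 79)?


The bridge number of T(p,q) is min(p,q).
min(2, 79) = 2

2


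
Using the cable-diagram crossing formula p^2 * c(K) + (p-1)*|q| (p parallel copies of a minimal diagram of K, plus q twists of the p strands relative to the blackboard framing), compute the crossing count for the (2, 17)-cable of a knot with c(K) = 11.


Step 1: Each of the c(K) crossings of the companion diagram becomes p*p = p^2 crossings among the p parallel strands, and each of the |q| twists s_1 s_2 ... s_(p-1) adds (p-1) crossings.
  Crossings = p^2 * c(K) + (p-1)*|q|
Step 2: = 2^2 * 11 + (2-1)*17
Step 3: = 4*11 + 1*17
Step 4: = 44 + 17 = 61

61


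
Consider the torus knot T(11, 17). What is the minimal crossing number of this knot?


For a torus knot T(p, q) with gcd(p,q)=1,
the crossing number is min(p*(q-1), q*(p-1)).
p*(q-1) = 11*16 = 176
q*(p-1) = 17*10 = 170
min(176, 170) = 170

170


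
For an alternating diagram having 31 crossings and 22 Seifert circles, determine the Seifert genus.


For alternating knots, g = (c - s + 1)/2.
= (31 - 22 + 1)/2
= 10/2 = 5

5


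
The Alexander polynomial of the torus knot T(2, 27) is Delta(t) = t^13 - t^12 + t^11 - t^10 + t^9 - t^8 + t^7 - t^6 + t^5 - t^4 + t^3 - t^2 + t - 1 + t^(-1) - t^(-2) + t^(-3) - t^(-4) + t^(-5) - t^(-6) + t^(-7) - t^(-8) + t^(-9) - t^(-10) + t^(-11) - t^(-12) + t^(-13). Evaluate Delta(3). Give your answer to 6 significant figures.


Substituting t = 3 into Delta(t) = t^13 - t^12 + t^11 - t^10 + t^9 - t^8 + t^7 - t^6 + t^5 - t^4 + t^3 - t^2 + t - 1 + t^(-1) - t^(-2) + t^(-3) - t^(-4) + t^(-5) - t^(-6) + t^(-7) - t^(-8) + t^(-9) - t^(-10) + t^(-11) - t^(-12) + t^(-13):
Term values: (1594323) + (-531441) + (177147) + (-59049) + (19683) + (-6561) + (2187) + (-729) + (243) + (-81) + (27) + (-9) + (3) + (-1) + (0.333333) + (-0.111111) + (0.037037) + (-0.0123457) + (0.00411523) + (-0.00137174) + (0.000457247) + (-0.000152416) + (5.08053e-05) + (-1.69351e-05) + (5.64503e-06) + (-1.88168e-06) + (6.27225e-07)
Sum = 1195742.25
Rounded to 6 significant figures: 1.19574e+06

1.19574e+06


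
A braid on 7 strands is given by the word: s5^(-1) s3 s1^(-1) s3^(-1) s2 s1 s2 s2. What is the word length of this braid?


The word length counts the number of generators (including inverses).
Listing each generator: s5^(-1), s3, s1^(-1), s3^(-1), s2, s1, s2, s2
There are 8 generators in this braid word.

8


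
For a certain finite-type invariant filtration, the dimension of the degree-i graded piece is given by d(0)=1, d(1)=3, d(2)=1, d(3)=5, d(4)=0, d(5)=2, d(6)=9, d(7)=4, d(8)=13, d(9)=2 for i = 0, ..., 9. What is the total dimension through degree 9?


Total dimension = d(0) + d(1) + ... + d(9)
= 1 + 3 + 1 + 5 + 0 + 2 + 9 + 4 + 13 + 2
= 40

40


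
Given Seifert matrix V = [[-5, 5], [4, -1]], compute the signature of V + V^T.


Step 1: V + V^T = [[-10, 9], [9, -2]]
Step 2: trace = -12, det = -61
Step 3: Discriminant = (-12)^2 - 4*(-61) = 388
Step 4: Eigenvalues: 3.84886, -15.8489
Step 5: Signature = (# positive eigenvalues) - (# negative eigenvalues) = 0

0


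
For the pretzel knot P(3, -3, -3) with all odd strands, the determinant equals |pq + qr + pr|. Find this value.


Step 1: Compute pq + qr + pr.
pq = 3*(-3) = -9
qr = (-3)*(-3) = 9
pr = 3*(-3) = -9
pq + qr + pr = -9 + 9 + (-9) = -9
Step 2: Take absolute value.
det(P(3,-3,-3)) = |-9| = 9

9


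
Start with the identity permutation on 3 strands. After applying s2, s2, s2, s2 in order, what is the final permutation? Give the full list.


Starting with identity [1, 2, 3].
Apply generators in sequence:
  After s2: [1, 3, 2]
  After s2: [1, 2, 3]
  After s2: [1, 3, 2]
  After s2: [1, 2, 3]
Final permutation: [1, 2, 3]

[1, 2, 3]


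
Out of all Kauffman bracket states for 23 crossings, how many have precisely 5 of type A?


We choose which 5 of 23 crossings get A-smoothings.
C(23, 5) = 23! / (5! * 18!)
= 33649

33649


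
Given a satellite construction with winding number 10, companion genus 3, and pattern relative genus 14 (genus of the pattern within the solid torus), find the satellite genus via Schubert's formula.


Schubert: g(satellite) = g_rel(pattern) + |winding| * g(companion),
where g_rel(pattern) is the genus of the pattern relative to the solid torus.
= 14 + 10 * 3
= 14 + 30 = 44

44


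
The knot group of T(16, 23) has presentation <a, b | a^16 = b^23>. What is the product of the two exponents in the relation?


The relation is a^16 = b^23.
Product of exponents = 16 * 23
= 368

368


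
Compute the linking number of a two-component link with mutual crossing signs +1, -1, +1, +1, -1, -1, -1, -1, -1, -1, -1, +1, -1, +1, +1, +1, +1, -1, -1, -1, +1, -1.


Step 1: Count positive crossings: 9
Step 2: Count negative crossings: 13
Step 3: Sum of signs = 9 - 13 = -4
Step 4: Linking number = sum/2 = -4/2 = -2

-2


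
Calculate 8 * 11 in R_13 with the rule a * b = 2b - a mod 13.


8 * 11 = 2*11 - 8 mod 13
= 22 - 8 mod 13
= 14 mod 13 = 1

1


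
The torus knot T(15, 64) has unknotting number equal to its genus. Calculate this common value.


For a torus knot T(p,q), both the unknotting number and genus equal (p-1)(q-1)/2.
= (15-1)(64-1)/2
= 14*63/2
= 882/2 = 441

441


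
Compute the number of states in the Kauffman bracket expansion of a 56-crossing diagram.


Each crossing contributes 2 choices (A-smoothing or B-smoothing).
Total states = 2^56 = 72057594037927936

72057594037927936


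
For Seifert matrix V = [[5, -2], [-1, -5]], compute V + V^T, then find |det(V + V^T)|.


Step 1: Form V + V^T where V = [[5, -2], [-1, -5]]
  V^T = [[5, -1], [-2, -5]]
  V + V^T = [[10, -3], [-3, -10]]
Step 2: det(V + V^T) = 10*(-10) - (-3)*(-3)
  = -100 - 9 = -109
Step 3: Knot determinant = |det(V + V^T)| = |-109| = 109

109


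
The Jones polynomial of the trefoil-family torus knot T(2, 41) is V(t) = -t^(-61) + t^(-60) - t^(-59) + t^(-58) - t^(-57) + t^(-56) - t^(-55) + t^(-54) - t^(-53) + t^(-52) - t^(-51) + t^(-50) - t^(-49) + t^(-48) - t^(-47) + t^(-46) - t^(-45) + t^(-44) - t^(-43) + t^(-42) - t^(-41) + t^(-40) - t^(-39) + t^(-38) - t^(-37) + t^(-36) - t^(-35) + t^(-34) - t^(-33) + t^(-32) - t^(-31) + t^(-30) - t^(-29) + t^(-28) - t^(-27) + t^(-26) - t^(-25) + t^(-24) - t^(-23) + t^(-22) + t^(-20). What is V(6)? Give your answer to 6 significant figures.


Substituting t = 6 into V(t) = -t^(-61) + t^(-60) - t^(-59) + t^(-58) - t^(-57) + t^(-56) - t^(-55) + t^(-54) - t^(-53) + t^(-52) - t^(-51) + t^(-50) - t^(-49) + t^(-48) - t^(-47) + t^(-46) - t^(-45) + t^(-44) - t^(-43) + t^(-42) - t^(-41) + t^(-40) - t^(-39) + t^(-38) - t^(-37) + t^(-36) - t^(-35) + t^(-34) - t^(-33) + t^(-32) - t^(-31) + t^(-30) - t^(-29) + t^(-28) - t^(-27) + t^(-26) - t^(-25) + t^(-24) - t^(-23) + t^(-22) + t^(-20):
  (-)t^(-61) = -3.41015e-48
  (+)t^(-60) = 2.04609e-47
  (-)t^(-59) = -1.22765e-46
  (+)t^(-58) = 7.36593e-46
  (-)t^(-57) = -4.41956e-45
  (+)t^(-56) = 2.65173e-44
  (-)t^(-55) = -1.59104e-43
  (+)t^(-54) = 9.54624e-43
  (-)t^(-53) = -5.72775e-42
  (+)t^(-52) = 3.43665e-41
  (-)t^(-51) = -2.06199e-40
  (+)t^(-50) = 1.23719e-39
  (-)t^(-49) = -7.42316e-39
  (+)t^(-48) = 4.4539e-38
  (-)t^(-47) = -2.67234e-37
  (+)t^(-46) = 1.6034e-36
  (-)t^(-45) = -9.62041e-36
  (+)t^(-44) = 5.77225e-35
  (-)t^(-43) = -3.46335e-34
  (+)t^(-42) = 2.07801e-33
  (-)t^(-41) = -1.24681e-32
  (+)t^(-40) = 7.48083e-32
  (-)t^(-39) = -4.4885e-31
  (+)t^(-38) = 2.6931e-30
  (-)t^(-37) = -1.61586e-29
  (+)t^(-36) = 9.69516e-29
  (-)t^(-35) = -5.8171e-28
  (+)t^(-34) = 3.49026e-27
  (-)t^(-33) = -2.09415e-26
  (+)t^(-32) = 1.25649e-25
  (-)t^(-31) = -7.53896e-25
  (+)t^(-30) = 4.52337e-24
  (-)t^(-29) = -2.71402e-23
  (+)t^(-28) = 1.62841e-22
  (-)t^(-27) = -9.77049e-22
  (+)t^(-26) = 5.86229e-21
  (-)t^(-25) = -3.51738e-20
  (+)t^(-24) = 2.11043e-19
  (-)t^(-23) = -1.26626e-18
  (+)t^(-22) = 7.59753e-18
  (+)t^(-20) = 2.73511e-16
Sum = (-3.41015e-48) + (2.04609e-47) + (-1.22765e-46) + (7.36593e-46) + (-4.41956e-45) + (2.65173e-44) + (-1.59104e-43) + (9.54624e-43) + (-5.72775e-42) + (3.43665e-41) + (-2.06199e-40) + (1.23719e-39) + (-7.42316e-39) + (4.4539e-38) + (-2.67234e-37) + (1.6034e-36) + (-9.62041e-36) + (5.77225e-35) + (-3.46335e-34) + (2.07801e-33) + (-1.24681e-32) + (7.48083e-32) + (-4.4885e-31) + (2.6931e-30) + (-1.61586e-29) + (9.69516e-29) + (-5.8171e-28) + (3.49026e-27) + (-2.09415e-26) + (1.25649e-25) + (-7.53896e-25) + (4.52337e-24) + (-2.71402e-23) + (1.62841e-22) + (-9.77049e-22) + (5.86229e-21) + (-3.51738e-20) + (2.11043e-19) + (-1.26626e-18) + (7.59753e-18) + (2.73511e-16)
= 2.800232924e-16
Rounded to 6 significant figures: 2.80023e-16

2.80023e-16


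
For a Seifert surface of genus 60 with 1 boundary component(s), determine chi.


chi = 2 - 2g - b
= 2 - 2*60 - 1
= 2 - 120 - 1 = -119

-119


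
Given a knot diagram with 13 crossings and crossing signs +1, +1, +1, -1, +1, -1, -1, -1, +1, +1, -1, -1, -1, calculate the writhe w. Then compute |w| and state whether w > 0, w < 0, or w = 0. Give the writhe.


Step 1: Count positive crossings (+1).
Positive crossings: 6
Step 2: Count negative crossings (-1).
Negative crossings: 7
Step 3: Writhe = (positive) - (negative)
w = 6 - 7 = -1
Step 4: |w| = 1, and w is negative

-1


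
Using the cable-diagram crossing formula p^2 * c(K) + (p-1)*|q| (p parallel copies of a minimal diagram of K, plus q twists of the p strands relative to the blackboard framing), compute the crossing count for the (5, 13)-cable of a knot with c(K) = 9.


Step 1: Each of the c(K) crossings of the companion diagram becomes p*p = p^2 crossings among the p parallel strands, and each of the |q| twists s_1 s_2 ... s_(p-1) adds (p-1) crossings.
  Crossings = p^2 * c(K) + (p-1)*|q|
Step 2: = 5^2 * 9 + (5-1)*13
Step 3: = 25*9 + 4*13
Step 4: = 225 + 52 = 277

277


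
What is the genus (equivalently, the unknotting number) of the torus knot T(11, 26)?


For a torus knot T(p,q), both the unknotting number and genus equal (p-1)(q-1)/2.
= (11-1)(26-1)/2
= 10*25/2
= 250/2 = 125

125


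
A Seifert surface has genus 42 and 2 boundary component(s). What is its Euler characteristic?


chi = 2 - 2g - b
= 2 - 2*42 - 2
= 2 - 84 - 2 = -84

-84


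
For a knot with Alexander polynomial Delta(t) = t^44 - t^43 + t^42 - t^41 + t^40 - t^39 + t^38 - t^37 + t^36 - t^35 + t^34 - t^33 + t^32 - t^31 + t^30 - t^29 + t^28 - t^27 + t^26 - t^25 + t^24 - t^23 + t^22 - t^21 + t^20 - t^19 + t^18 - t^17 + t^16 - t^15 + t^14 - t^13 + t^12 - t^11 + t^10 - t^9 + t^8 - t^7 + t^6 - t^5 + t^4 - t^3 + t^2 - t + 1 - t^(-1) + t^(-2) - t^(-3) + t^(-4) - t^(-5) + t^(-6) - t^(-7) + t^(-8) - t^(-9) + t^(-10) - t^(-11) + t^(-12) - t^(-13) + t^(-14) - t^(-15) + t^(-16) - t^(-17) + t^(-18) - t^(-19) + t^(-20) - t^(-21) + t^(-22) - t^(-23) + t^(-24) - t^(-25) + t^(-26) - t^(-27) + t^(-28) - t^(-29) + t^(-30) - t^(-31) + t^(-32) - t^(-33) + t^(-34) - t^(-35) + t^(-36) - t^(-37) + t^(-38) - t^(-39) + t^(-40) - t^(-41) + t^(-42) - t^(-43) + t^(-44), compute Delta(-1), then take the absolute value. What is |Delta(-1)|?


Step 1: The polynomial has 89 terms with alternating signs, exponents from 44 down to -44.
Step 2: Substitute t = -1. The i-th term has coefficient (-1)^i and exponent (m-i),
  so its value is (-1)^i * (-1)^(m-i) = (-1)^m = 1 for every i.
Step 3: All 89 terms equal 1, so Delta(-1) = 89 * (1) = 89
Step 4: |Delta(-1)| = 89

89


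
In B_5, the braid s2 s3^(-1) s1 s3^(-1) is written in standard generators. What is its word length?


The word length counts the number of generators (including inverses).
Listing each generator: s2, s3^(-1), s1, s3^(-1)
There are 4 generators in this braid word.

4


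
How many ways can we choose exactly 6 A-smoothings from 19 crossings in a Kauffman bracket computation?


We choose which 6 of 19 crossings get A-smoothings.
C(19, 6) = 19! / (6! * 13!)
= 27132

27132


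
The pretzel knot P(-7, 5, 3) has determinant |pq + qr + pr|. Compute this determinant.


Step 1: Compute pq + qr + pr.
pq = (-7)*5 = -35
qr = 5*3 = 15
pr = (-7)*3 = -21
pq + qr + pr = -35 + 15 + (-21) = -41
Step 2: Take absolute value.
det(P(-7,5,3)) = |-41| = 41

41


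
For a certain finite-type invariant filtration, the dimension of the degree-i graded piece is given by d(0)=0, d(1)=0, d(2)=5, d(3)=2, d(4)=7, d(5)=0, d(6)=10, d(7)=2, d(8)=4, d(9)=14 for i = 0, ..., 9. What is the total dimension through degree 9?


Total dimension = d(0) + d(1) + ... + d(9)
= 0 + 0 + 5 + 2 + 7 + 0 + 10 + 2 + 4 + 14
= 44

44


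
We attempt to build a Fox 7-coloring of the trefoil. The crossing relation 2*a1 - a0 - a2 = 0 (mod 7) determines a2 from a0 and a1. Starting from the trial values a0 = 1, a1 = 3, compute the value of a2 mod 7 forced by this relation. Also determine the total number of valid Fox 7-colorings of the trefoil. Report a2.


Step 1: Apply the given crossing relation 2*a1 - a0 - a2 = 0 (mod 7).
  a2 = 2*a1 - a0 mod 7
  a2 = 2*3 - 1 mod 7
  a2 = 6 - 1 mod 7
  a2 = 5 mod 7 = 5
Step 2: The trefoil has determinant 3.
  Number of Fox p-colorings (p prime) is p^2 if p = 3, else p.
  Since 7 does not divide 3, only trivial (constant) colorings exist.
  (So the trial a0 = 1, a1 = 3 with a0 != a1 does NOT extend to a valid coloring of the whole trefoil: the other two crossing relations require 3*(a1 - a0) = 0 (mod 7), which fails.)
  Total colorings = 7
Step 3: a2 = 5, total Fox 7-colorings = 7

5


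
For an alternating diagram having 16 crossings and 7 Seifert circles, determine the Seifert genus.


For alternating knots, g = (c - s + 1)/2.
= (16 - 7 + 1)/2
= 10/2 = 5

5


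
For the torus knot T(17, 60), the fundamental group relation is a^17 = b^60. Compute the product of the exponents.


The relation is a^17 = b^60.
Product of exponents = 17 * 60
= 1020

1020


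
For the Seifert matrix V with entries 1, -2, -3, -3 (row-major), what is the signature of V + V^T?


Step 1: V + V^T = [[2, -5], [-5, -6]]
Step 2: trace = -4, det = -37
Step 3: Discriminant = (-4)^2 - 4*(-37) = 164
Step 4: Eigenvalues: 4.40312, -8.40312
Step 5: Signature = (# positive eigenvalues) - (# negative eigenvalues) = 0

0


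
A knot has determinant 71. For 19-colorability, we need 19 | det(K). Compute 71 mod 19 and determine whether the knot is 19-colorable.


Step 1: A knot is p-colorable if and only if p divides its determinant.
Step 2: Compute 71 mod 19.
71 = 3 * 19 + 14
Step 3: 71 mod 19 = 14
Step 4: The knot is 19-colorable: no

14


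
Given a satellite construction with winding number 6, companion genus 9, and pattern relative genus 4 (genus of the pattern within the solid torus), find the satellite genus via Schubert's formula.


Schubert: g(satellite) = g_rel(pattern) + |winding| * g(companion),
where g_rel(pattern) is the genus of the pattern relative to the solid torus.
= 4 + 6 * 9
= 4 + 54 = 58

58


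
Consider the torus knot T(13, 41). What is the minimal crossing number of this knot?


For a torus knot T(p, q) with gcd(p,q)=1,
the crossing number is min(p*(q-1), q*(p-1)).
p*(q-1) = 13*40 = 520
q*(p-1) = 41*12 = 492
min(520, 492) = 492

492


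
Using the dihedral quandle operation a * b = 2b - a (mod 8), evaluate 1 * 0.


1 * 0 = 2*0 - 1 mod 8
= 0 - 1 mod 8
= -1 mod 8 = 7

7


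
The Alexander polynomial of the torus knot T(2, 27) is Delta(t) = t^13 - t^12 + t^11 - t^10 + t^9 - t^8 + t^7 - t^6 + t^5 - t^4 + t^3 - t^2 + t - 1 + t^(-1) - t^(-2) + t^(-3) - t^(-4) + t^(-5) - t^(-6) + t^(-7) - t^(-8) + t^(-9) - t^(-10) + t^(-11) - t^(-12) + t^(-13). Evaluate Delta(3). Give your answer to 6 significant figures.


Substituting t = 3 into Delta(t) = t^13 - t^12 + t^11 - t^10 + t^9 - t^8 + t^7 - t^6 + t^5 - t^4 + t^3 - t^2 + t - 1 + t^(-1) - t^(-2) + t^(-3) - t^(-4) + t^(-5) - t^(-6) + t^(-7) - t^(-8) + t^(-9) - t^(-10) + t^(-11) - t^(-12) + t^(-13):
Term values: (1594323) + (-531441) + (177147) + (-59049) + (19683) + (-6561) + (2187) + (-729) + (243) + (-81) + (27) + (-9) + (3) + (-1) + (0.333333) + (-0.111111) + (0.037037) + (-0.0123457) + (0.00411523) + (-0.00137174) + (0.000457247) + (-0.000152416) + (5.08053e-05) + (-1.69351e-05) + (5.64503e-06) + (-1.88168e-06) + (6.27225e-07)
Sum = 1195742.25
Rounded to 6 significant figures: 1.19574e+06

1.19574e+06


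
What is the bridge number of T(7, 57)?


The bridge number of T(p,q) is min(p,q).
min(7, 57) = 7

7


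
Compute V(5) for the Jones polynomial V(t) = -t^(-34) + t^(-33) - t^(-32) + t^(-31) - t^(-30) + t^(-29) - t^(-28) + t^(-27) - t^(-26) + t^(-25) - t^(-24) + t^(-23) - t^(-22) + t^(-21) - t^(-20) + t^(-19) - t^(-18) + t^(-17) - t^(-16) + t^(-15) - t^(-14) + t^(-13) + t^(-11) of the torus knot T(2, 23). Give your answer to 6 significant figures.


Substituting t = 5 into V(t) = -t^(-34) + t^(-33) - t^(-32) + t^(-31) - t^(-30) + t^(-29) - t^(-28) + t^(-27) - t^(-26) + t^(-25) - t^(-24) + t^(-23) - t^(-22) + t^(-21) - t^(-20) + t^(-19) - t^(-18) + t^(-17) - t^(-16) + t^(-15) - t^(-14) + t^(-13) + t^(-11):
  (-)t^(-34) = -1.71799e-24
  (+)t^(-33) = 8.58993e-24
  (-)t^(-32) = -4.29497e-23
  (+)t^(-31) = 2.14748e-22
  (-)t^(-30) = -1.07374e-21
  (+)t^(-29) = 5.36871e-21
  (-)t^(-28) = -2.68435e-20
  (+)t^(-27) = 1.34218e-19
  (-)t^(-26) = -6.71089e-19
  (+)t^(-25) = 3.35544e-18
  (-)t^(-24) = -1.67772e-17
  (+)t^(-23) = 8.38861e-17
  (-)t^(-22) = -4.1943e-16
  (+)t^(-21) = 2.09715e-15
  (-)t^(-20) = -1.04858e-14
  (+)t^(-19) = 5.24288e-14
  (-)t^(-18) = -2.62144e-13
  (+)t^(-17) = 1.31072e-12
  (-)t^(-16) = -6.5536e-12
  (+)t^(-15) = 3.2768e-11
  (-)t^(-14) = -1.6384e-10
  (+)t^(-13) = 8.192e-10
  (+)t^(-11) = 2.048e-08
Sum = (-1.71799e-24) + (8.58993e-24) + (-4.29497e-23) + (2.14748e-22) + (-1.07374e-21) + (5.36871e-21) + (-2.68435e-20) + (1.34218e-19) + (-6.71089e-19) + (3.35544e-18) + (-1.67772e-17) + (8.38861e-17) + (-4.1943e-16) + (2.09715e-15) + (-1.04858e-14) + (5.24288e-14) + (-2.62144e-13) + (1.31072e-12) + (-6.5536e-12) + (3.2768e-11) + (-1.6384e-10) + (8.192e-10) + (2.048e-08)
= 2.116266667e-08
Rounded to 6 significant figures: 2.11627e-08

2.11627e-08
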